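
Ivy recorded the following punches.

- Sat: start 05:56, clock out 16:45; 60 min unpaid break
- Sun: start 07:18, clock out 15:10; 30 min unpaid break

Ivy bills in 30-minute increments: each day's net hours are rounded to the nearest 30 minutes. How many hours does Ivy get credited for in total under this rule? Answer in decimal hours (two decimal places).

Sat: 05:56–16:45 = 10 h 49 min − 60 min = 9 h 49 min → rounds to 10 h 0 min
Sun: 07:18–15:10 = 7 h 52 min − 30 min = 7 h 22 min → rounds to 7 h 30 min
Total credited: 17 h 30 min.

17.50 hours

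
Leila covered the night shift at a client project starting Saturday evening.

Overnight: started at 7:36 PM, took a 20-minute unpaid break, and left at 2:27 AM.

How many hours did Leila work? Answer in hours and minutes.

Overnight: 7:36 PM → midnight = 4 h 24 min; midnight → 2:27 AM = 2 h 27 min; span 6 h 51 min; less 20 min break → 6 h 31 min

6 h 31 min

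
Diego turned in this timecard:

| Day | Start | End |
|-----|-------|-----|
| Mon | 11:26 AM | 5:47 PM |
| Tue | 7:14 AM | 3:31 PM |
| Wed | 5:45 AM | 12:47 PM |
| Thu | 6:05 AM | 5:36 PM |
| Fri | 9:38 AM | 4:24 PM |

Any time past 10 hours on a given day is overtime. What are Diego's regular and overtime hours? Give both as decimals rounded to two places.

Mon: 11:26 AM–5:47 PM = 6 h 21 min
Tue: 7:14 AM–3:31 PM = 8 h 17 min
Wed: 5:45 AM–12:47 PM = 7 h 2 min
Thu: 6:05 AM–5:36 PM = 11 h 31 min
Fri: 9:38 AM–4:24 PM = 6 h 46 min
Mon reg 6 h 21 min / OT 0 h 0 min; Tue reg 8 h 17 min / OT 0 h 0 min; Wed reg 7 h 2 min / OT 0 h 0 min; Thu reg 10 h 0 min / OT 1 h 31 min; Fri reg 6 h 46 min / OT 0 h 0 min.
Totals: regular 38 h 26 min, overtime 1 h 31 min.

Regular 38.43 hours, overtime 1.52 hours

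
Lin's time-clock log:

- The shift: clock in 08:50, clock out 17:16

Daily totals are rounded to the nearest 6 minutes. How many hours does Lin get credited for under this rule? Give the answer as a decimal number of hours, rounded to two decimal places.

8.40 hours

The shift: 08:50–17:16 = 8 h 26 min → rounds to 8 h 24 min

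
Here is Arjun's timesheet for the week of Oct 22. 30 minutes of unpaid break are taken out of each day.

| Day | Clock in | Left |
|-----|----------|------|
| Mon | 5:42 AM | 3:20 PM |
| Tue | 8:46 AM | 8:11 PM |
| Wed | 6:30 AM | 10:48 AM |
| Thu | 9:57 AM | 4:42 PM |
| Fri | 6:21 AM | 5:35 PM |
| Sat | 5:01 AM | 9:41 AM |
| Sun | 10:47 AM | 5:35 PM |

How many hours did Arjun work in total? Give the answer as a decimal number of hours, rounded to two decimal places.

51.30 hours

Mon: 5:42 AM–3:20 PM = 9 h 38 min; less 30 min break → 9 h 8 min
Tue: 8:46 AM–8:11 PM = 11 h 25 min; less 30 min break → 10 h 55 min
Wed: 6:30 AM–10:48 AM = 4 h 18 min; less 30 min break → 3 h 48 min
Thu: 9:57 AM–4:42 PM = 6 h 45 min; less 30 min break → 6 h 15 min
Fri: 6:21 AM–5:35 PM = 11 h 14 min; less 30 min break → 10 h 44 min
Sat: 5:01 AM–9:41 AM = 4 h 40 min; less 30 min break → 4 h 10 min
Sun: 10:47 AM–5:35 PM = 6 h 48 min; less 30 min break → 6 h 18 min
Total: 9 h 8 min + 10 h 55 min + 3 h 48 min + 6 h 15 min + 10 h 44 min + 4 h 10 min + 6 h 18 min = 51 h 18 min.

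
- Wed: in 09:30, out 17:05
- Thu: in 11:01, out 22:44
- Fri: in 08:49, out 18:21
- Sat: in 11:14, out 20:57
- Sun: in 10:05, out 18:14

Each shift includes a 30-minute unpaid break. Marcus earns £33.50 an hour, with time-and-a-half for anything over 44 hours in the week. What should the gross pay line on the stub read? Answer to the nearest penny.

Wed: 09:30–17:05 = 7 h 35 min; less 30 min break → 7 h 5 min
Thu: 11:01–22:44 = 11 h 43 min; less 30 min break → 11 h 13 min
Fri: 08:49–18:21 = 9 h 32 min; less 30 min break → 9 h 2 min
Sat: 11:14–20:57 = 9 h 43 min; less 30 min break → 9 h 13 min
Sun: 10:05–18:14 = 8 h 9 min; less 30 min break → 7 h 39 min
Total worked: 44 h 12 min = 2652 min.
Regular 44 h 0 min = 2640 min at £33.50/h; overtime 0 h 12 min = 12 min at £50.25/h.
Pay = (2640 × £33.50 + 12 × £50.25) ÷ 60 = £1484.05.

£1484.05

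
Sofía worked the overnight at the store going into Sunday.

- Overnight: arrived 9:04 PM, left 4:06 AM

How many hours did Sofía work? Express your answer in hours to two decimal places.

Overnight: 9:04 PM → midnight = 2 h 56 min; midnight → 4:06 AM = 4 h 6 min; span 7 h 2 min

7.03 hours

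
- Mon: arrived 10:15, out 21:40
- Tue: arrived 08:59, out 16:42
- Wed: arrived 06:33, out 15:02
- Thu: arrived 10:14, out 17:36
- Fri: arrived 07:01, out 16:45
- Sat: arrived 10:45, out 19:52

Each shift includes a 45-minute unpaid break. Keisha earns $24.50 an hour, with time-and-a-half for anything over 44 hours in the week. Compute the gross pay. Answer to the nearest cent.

$1274.00

Mon: 10:15–21:40 = 11 h 25 min; less 45 min break → 10 h 40 min
Tue: 08:59–16:42 = 7 h 43 min; less 45 min break → 6 h 58 min
Wed: 06:33–15:02 = 8 h 29 min; less 45 min break → 7 h 44 min
Thu: 10:14–17:36 = 7 h 22 min; less 45 min break → 6 h 37 min
Fri: 07:01–16:45 = 9 h 44 min; less 45 min break → 8 h 59 min
Sat: 10:45–19:52 = 9 h 7 min; less 45 min break → 8 h 22 min
Total worked: 49 h 20 min = 2960 min.
Regular 44 h 0 min = 2640 min at $24.50/h; overtime 5 h 20 min = 320 min at $36.75/h.
Pay = (2640 × $24.50 + 320 × $36.75) ÷ 60 = $1274.00.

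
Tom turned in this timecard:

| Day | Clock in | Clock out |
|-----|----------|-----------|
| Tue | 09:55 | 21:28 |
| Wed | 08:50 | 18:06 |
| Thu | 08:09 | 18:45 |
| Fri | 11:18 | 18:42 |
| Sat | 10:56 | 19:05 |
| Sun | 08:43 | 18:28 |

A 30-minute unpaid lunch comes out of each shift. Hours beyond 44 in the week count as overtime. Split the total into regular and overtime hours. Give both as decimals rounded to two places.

Tue: 09:55–21:28 = 11 h 33 min; less 30 min break → 11 h 3 min
Wed: 08:50–18:06 = 9 h 16 min; less 30 min break → 8 h 46 min
Thu: 08:09–18:45 = 10 h 36 min; less 30 min break → 10 h 6 min
Fri: 11:18–18:42 = 7 h 24 min; less 30 min break → 6 h 54 min
Sat: 10:56–19:05 = 8 h 9 min; less 30 min break → 7 h 39 min
Sun: 08:43–18:28 = 9 h 45 min; less 30 min break → 9 h 15 min
Total worked: 53 h 43 min = 53.72 h.
Threshold 44 h → overtime 9 h 43 min, regular 44 h 0 min.

Regular 44.00 hours, overtime 9.72 hours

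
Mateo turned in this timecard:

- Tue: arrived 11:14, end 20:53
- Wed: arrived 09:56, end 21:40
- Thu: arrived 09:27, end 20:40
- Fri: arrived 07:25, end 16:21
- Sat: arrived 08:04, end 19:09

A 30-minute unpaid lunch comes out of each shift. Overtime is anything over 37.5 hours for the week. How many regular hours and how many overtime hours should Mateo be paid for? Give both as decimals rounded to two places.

Tue: 11:14–20:53 = 9 h 39 min; less 30 min break → 9 h 9 min
Wed: 09:56–21:40 = 11 h 44 min; less 30 min break → 11 h 14 min
Thu: 09:27–20:40 = 11 h 13 min; less 30 min break → 10 h 43 min
Fri: 07:25–16:21 = 8 h 56 min; less 30 min break → 8 h 26 min
Sat: 08:04–19:09 = 11 h 5 min; less 30 min break → 10 h 35 min
Total worked: 50 h 7 min = 50.12 h.
Threshold 37.5 h → overtime 12 h 37 min, regular 37 h 30 min.

Regular 37.50 hours, overtime 12.62 hours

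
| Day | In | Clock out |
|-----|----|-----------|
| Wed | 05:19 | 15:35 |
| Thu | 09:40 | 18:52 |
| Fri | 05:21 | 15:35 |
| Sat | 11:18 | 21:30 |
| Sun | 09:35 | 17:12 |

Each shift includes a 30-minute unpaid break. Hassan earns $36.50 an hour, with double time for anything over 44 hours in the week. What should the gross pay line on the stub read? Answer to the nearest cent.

Wed: 05:19–15:35 = 10 h 16 min; less 30 min break → 9 h 46 min
Thu: 09:40–18:52 = 9 h 12 min; less 30 min break → 8 h 42 min
Fri: 05:21–15:35 = 10 h 14 min; less 30 min break → 9 h 44 min
Sat: 11:18–21:30 = 10 h 12 min; less 30 min break → 9 h 42 min
Sun: 09:35–17:12 = 7 h 37 min; less 30 min break → 7 h 7 min
Total worked: 45 h 1 min = 2701 min.
Regular 44 h 0 min = 2640 min at $36.50/h; overtime 1 h 1 min = 61 min at $73.00/h.
Pay = (2640 × $36.50 + 61 × $73.00) ÷ 60 = $1680.22.

$1680.22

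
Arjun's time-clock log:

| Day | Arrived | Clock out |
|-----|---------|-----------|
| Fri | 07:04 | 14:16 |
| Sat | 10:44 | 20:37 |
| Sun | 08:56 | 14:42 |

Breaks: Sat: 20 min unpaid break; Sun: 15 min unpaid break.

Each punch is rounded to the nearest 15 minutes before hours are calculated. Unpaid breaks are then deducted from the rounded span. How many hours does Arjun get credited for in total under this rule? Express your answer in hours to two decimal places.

Fri: in 07:04→07:00, out 14:16→14:15; 7 h 15 min
Sat: in 10:44→10:45, out 20:37→20:30; 9 h 45 min − 20 min = 9 h 25 min
Sun: in 08:56→09:00, out 14:42→14:45; 5 h 45 min − 15 min = 5 h 30 min
Total credited: 22 h 10 min.

22.17 hours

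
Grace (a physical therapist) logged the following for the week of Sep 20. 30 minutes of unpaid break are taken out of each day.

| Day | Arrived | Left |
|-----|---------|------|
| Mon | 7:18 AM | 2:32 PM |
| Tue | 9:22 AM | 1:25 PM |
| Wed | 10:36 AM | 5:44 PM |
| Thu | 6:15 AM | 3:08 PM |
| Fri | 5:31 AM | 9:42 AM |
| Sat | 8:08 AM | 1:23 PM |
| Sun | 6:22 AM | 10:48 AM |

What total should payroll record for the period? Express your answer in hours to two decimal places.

37.67 hours

Mon: 7:18 AM–2:32 PM = 7 h 14 min; less 30 min break → 6 h 44 min
Tue: 9:22 AM–1:25 PM = 4 h 3 min; less 30 min break → 3 h 33 min
Wed: 10:36 AM–5:44 PM = 7 h 8 min; less 30 min break → 6 h 38 min
Thu: 6:15 AM–3:08 PM = 8 h 53 min; less 30 min break → 8 h 23 min
Fri: 5:31 AM–9:42 AM = 4 h 11 min; less 30 min break → 3 h 41 min
Sat: 8:08 AM–1:23 PM = 5 h 15 min; less 30 min break → 4 h 45 min
Sun: 6:22 AM–10:48 AM = 4 h 26 min; less 30 min break → 3 h 56 min
Total: 6 h 44 min + 3 h 33 min + 6 h 38 min + 8 h 23 min + 3 h 41 min + 4 h 45 min + 3 h 56 min = 37 h 40 min.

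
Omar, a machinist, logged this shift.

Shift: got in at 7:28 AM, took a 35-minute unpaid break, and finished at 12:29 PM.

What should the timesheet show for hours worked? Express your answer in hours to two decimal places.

Shift: 7:28 AM–12:29 PM = 5 h 1 min; less 35 min break → 4 h 26 min

4.43 hours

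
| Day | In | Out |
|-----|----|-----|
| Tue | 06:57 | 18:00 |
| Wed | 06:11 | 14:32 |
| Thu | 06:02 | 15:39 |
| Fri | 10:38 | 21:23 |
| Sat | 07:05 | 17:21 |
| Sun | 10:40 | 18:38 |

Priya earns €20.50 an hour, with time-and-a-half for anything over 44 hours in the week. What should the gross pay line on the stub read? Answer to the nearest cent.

€1332.50

Tue: 06:57–18:00 = 11 h 3 min
Wed: 06:11–14:32 = 8 h 21 min
Thu: 06:02–15:39 = 9 h 37 min
Fri: 10:38–21:23 = 10 h 45 min
Sat: 07:05–17:21 = 10 h 16 min
Sun: 10:40–18:38 = 7 h 58 min
Total worked: 58 h 0 min = 3480 min.
Regular 44 h 0 min = 2640 min at €20.50/h; overtime 14 h 0 min = 840 min at €30.75/h.
Pay = (2640 × €20.50 + 840 × €30.75) ÷ 60 = €1332.50.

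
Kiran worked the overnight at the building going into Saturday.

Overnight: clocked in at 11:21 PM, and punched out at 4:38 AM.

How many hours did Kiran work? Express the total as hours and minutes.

Overnight: 11:21 PM → midnight = 0 h 39 min; midnight → 4:38 AM = 4 h 38 min; span 5 h 17 min

5 h 17 min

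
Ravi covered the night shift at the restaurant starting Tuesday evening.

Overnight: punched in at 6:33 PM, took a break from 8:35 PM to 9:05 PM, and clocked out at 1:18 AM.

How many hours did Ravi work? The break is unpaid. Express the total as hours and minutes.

Overnight: 6:33 PM → midnight = 5 h 27 min; midnight → 1:18 AM = 1 h 18 min; span 6 h 45 min; less 30 min break → 6 h 15 min

6 h 15 min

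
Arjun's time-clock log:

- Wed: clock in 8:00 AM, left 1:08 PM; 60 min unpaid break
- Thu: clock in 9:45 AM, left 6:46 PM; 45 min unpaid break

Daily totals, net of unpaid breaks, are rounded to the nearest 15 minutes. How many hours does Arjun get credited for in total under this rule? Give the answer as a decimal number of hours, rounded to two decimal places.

12.50 hours

Wed: 8:00 AM–1:08 PM = 5 h 8 min − 60 min = 4 h 8 min → rounds to 4 h 15 min
Thu: 9:45 AM–6:46 PM = 9 h 1 min − 45 min = 8 h 16 min → rounds to 8 h 15 min
Total credited: 12 h 30 min.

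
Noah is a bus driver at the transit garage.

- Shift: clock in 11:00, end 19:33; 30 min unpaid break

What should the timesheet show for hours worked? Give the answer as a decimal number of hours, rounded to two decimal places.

Shift: 11:00–19:33 = 8 h 33 min; less 30 min break → 8 h 3 min

8.05 hours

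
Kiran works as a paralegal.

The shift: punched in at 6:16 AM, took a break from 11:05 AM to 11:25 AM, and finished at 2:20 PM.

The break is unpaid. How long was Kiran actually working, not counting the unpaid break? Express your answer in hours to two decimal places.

7.73 hours

The shift: 6:16 AM–2:20 PM = 8 h 4 min; less 20 min break → 7 h 44 min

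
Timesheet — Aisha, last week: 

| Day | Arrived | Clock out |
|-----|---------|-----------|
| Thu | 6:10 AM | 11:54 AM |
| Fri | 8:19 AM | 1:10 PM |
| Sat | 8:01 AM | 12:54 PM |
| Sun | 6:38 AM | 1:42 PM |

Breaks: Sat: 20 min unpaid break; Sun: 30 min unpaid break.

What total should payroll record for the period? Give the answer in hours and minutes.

21 h 42 min

Thu: 6:10 AM–11:54 AM = 5 h 44 min
Fri: 8:19 AM–1:10 PM = 4 h 51 min
Sat: 8:01 AM–12:54 PM = 4 h 53 min; less 20 min break → 4 h 33 min
Sun: 6:38 AM–1:42 PM = 7 h 4 min; less 30 min break → 6 h 34 min
Total: 5 h 44 min + 4 h 51 min + 4 h 33 min + 6 h 34 min = 21 h 42 min.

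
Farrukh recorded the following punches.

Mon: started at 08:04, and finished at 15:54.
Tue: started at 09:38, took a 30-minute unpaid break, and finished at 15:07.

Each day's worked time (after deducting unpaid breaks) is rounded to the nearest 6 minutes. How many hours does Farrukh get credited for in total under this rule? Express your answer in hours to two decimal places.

12.80 hours

Mon: 08:04–15:54 = 7 h 50 min → rounds to 7 h 48 min
Tue: 09:38–15:07 = 5 h 29 min − 30 min = 4 h 59 min → rounds to 5 h 0 min
Total credited: 12 h 48 min.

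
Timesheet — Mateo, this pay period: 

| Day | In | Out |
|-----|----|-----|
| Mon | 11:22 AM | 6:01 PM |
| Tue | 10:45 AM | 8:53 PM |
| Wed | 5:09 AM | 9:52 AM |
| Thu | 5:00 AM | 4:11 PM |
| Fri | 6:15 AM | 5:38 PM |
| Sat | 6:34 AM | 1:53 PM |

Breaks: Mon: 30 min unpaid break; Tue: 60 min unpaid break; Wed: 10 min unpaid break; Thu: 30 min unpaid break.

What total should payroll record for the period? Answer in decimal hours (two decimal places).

Mon: 11:22 AM–6:01 PM = 6 h 39 min; less 30 min break → 6 h 9 min
Tue: 10:45 AM–8:53 PM = 10 h 8 min; less 60 min break → 9 h 8 min
Wed: 5:09 AM–9:52 AM = 4 h 43 min; less 10 min break → 4 h 33 min
Thu: 5:00 AM–4:11 PM = 11 h 11 min; less 30 min break → 10 h 41 min
Fri: 6:15 AM–5:38 PM = 11 h 23 min
Sat: 6:34 AM–1:53 PM = 7 h 19 min
Total: 6 h 9 min + 9 h 8 min + 4 h 33 min + 10 h 41 min + 11 h 23 min + 7 h 19 min = 49 h 13 min.

49.22 hours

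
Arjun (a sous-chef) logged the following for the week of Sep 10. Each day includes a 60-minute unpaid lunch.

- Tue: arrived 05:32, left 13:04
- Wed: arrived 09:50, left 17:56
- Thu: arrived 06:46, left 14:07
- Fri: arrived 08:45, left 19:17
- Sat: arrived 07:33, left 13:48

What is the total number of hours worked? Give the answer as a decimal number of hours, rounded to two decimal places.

34.77 hours

Tue: 05:32–13:04 = 7 h 32 min; less 60 min break → 6 h 32 min
Wed: 09:50–17:56 = 8 h 6 min; less 60 min break → 7 h 6 min
Thu: 06:46–14:07 = 7 h 21 min; less 60 min break → 6 h 21 min
Fri: 08:45–19:17 = 10 h 32 min; less 60 min break → 9 h 32 min
Sat: 07:33–13:48 = 6 h 15 min; less 60 min break → 5 h 15 min
Total: 6 h 32 min + 7 h 6 min + 6 h 21 min + 9 h 32 min + 5 h 15 min = 34 h 46 min.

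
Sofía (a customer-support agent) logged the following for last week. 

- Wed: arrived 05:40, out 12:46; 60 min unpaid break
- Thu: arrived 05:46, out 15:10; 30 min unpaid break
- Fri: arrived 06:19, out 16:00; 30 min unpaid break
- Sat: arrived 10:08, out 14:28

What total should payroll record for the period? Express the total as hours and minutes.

Wed: 05:40–12:46 = 7 h 6 min; less 60 min break → 6 h 6 min
Thu: 05:46–15:10 = 9 h 24 min; less 30 min break → 8 h 54 min
Fri: 06:19–16:00 = 9 h 41 min; less 30 min break → 9 h 11 min
Sat: 10:08–14:28 = 4 h 20 min
Total: 6 h 6 min + 8 h 54 min + 9 h 11 min + 4 h 20 min = 28 h 31 min.

28 h 31 min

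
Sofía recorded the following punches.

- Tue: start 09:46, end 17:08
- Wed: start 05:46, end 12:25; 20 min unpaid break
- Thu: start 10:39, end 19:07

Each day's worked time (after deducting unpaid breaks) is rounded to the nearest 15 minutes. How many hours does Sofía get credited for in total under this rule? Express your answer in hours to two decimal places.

Tue: 09:46–17:08 = 7 h 22 min → rounds to 7 h 15 min
Wed: 05:46–12:25 = 6 h 39 min − 20 min = 6 h 19 min → rounds to 6 h 15 min
Thu: 10:39–19:07 = 8 h 28 min → rounds to 8 h 30 min
Total credited: 22 h 0 min.

22.00 hours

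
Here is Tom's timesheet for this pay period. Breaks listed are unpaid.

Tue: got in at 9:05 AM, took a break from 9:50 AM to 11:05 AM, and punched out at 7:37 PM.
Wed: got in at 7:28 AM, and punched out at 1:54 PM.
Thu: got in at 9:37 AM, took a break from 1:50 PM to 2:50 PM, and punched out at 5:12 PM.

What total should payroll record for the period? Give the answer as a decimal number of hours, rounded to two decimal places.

Tue: 9:05 AM–7:37 PM = 10 h 32 min; less 75 min break → 9 h 17 min
Wed: 7:28 AM–1:54 PM = 6 h 26 min
Thu: 9:37 AM–5:12 PM = 7 h 35 min; less 60 min break → 6 h 35 min
Total: 9 h 17 min + 6 h 26 min + 6 h 35 min = 22 h 18 min.

22.30 hours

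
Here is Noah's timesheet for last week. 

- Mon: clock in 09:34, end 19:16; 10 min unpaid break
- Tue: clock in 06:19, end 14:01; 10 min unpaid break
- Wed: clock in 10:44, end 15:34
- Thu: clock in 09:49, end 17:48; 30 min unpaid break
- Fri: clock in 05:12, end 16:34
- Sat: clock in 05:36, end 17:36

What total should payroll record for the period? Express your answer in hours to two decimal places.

52.75 hours

Mon: 09:34–19:16 = 9 h 42 min; less 10 min break → 9 h 32 min
Tue: 06:19–14:01 = 7 h 42 min; less 10 min break → 7 h 32 min
Wed: 10:44–15:34 = 4 h 50 min
Thu: 09:49–17:48 = 7 h 59 min; less 30 min break → 7 h 29 min
Fri: 05:12–16:34 = 11 h 22 min
Sat: 05:36–17:36 = 12 h 0 min
Total: 9 h 32 min + 7 h 32 min + 4 h 50 min + 7 h 29 min + 11 h 22 min + 12 h 0 min = 52 h 45 min.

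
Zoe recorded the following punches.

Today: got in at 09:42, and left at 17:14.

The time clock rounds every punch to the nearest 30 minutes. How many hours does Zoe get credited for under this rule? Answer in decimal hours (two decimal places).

Today: in 09:42→09:30, out 17:14→17:00; 7 h 30 min

7.50 hours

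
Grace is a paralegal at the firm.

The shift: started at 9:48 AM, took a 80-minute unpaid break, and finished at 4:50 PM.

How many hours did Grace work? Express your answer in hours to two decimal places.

5.70 hours

The shift: 9:48 AM–4:50 PM = 7 h 2 min; less 80 min break → 5 h 42 min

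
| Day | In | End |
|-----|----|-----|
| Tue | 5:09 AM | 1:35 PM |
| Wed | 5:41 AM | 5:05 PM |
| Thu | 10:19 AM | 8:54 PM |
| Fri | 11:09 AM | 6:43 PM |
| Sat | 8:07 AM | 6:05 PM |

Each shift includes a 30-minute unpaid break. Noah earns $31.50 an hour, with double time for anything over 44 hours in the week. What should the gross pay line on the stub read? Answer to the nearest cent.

Tue: 5:09 AM–1:35 PM = 8 h 26 min; less 30 min break → 7 h 56 min
Wed: 5:41 AM–5:05 PM = 11 h 24 min; less 30 min break → 10 h 54 min
Thu: 10:19 AM–8:54 PM = 10 h 35 min; less 30 min break → 10 h 5 min
Fri: 11:09 AM–6:43 PM = 7 h 34 min; less 30 min break → 7 h 4 min
Sat: 8:07 AM–6:05 PM = 9 h 58 min; less 30 min break → 9 h 28 min
Total worked: 45 h 27 min = 2727 min.
Regular 44 h 0 min = 2640 min at $31.50/h; overtime 1 h 27 min = 87 min at $63.00/h.
Pay = (2640 × $31.50 + 87 × $63.00) ÷ 60 = $1477.35.

$1477.35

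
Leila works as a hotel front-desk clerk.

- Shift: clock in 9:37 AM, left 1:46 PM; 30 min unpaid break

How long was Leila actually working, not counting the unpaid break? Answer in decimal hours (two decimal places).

Shift: 9:37 AM–1:46 PM = 4 h 9 min; less 30 min break → 3 h 39 min

3.65 hours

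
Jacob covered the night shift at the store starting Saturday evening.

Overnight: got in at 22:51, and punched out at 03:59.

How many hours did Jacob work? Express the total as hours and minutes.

Overnight: 22:51 → midnight = 1 h 9 min; midnight → 03:59 = 3 h 59 min; span 5 h 8 min

5 h 8 min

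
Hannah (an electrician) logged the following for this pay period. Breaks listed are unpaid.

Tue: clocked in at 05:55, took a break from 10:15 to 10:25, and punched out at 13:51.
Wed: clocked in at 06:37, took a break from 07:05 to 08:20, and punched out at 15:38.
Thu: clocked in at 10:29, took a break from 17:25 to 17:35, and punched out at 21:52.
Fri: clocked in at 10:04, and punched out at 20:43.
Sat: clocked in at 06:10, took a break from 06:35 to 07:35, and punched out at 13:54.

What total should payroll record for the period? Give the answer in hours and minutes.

44 h 8 min

Tue: 05:55–13:51 = 7 h 56 min; less 10 min break → 7 h 46 min
Wed: 06:37–15:38 = 9 h 1 min; less 75 min break → 7 h 46 min
Thu: 10:29–21:52 = 11 h 23 min; less 10 min break → 11 h 13 min
Fri: 10:04–20:43 = 10 h 39 min
Sat: 06:10–13:54 = 7 h 44 min; less 60 min break → 6 h 44 min
Total: 7 h 46 min + 7 h 46 min + 11 h 13 min + 10 h 39 min + 6 h 44 min = 44 h 8 min.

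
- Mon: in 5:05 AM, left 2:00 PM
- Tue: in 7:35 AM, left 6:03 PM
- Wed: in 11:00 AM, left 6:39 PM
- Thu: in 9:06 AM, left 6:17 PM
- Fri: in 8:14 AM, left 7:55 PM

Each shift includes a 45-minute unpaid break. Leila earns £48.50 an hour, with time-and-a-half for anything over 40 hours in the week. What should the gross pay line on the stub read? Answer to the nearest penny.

Mon: 5:05 AM–2:00 PM = 8 h 55 min; less 45 min break → 8 h 10 min
Tue: 7:35 AM–6:03 PM = 10 h 28 min; less 45 min break → 9 h 43 min
Wed: 11:00 AM–6:39 PM = 7 h 39 min; less 45 min break → 6 h 54 min
Thu: 9:06 AM–6:17 PM = 9 h 11 min; less 45 min break → 8 h 26 min
Fri: 8:14 AM–7:55 PM = 11 h 41 min; less 45 min break → 10 h 56 min
Total worked: 44 h 9 min = 2649 min.
Regular 40 h 0 min = 2400 min at £48.50/h; overtime 4 h 9 min = 249 min at £72.75/h.
Pay = (2400 × £48.50 + 249 × £72.75) ÷ 60 = £2241.91.

£2241.91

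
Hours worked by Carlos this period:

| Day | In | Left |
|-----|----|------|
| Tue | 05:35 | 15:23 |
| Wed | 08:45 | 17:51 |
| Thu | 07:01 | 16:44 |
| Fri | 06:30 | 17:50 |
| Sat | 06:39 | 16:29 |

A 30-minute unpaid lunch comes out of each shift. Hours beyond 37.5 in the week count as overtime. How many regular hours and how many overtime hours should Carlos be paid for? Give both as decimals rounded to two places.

Tue: 05:35–15:23 = 9 h 48 min; less 30 min break → 9 h 18 min
Wed: 08:45–17:51 = 9 h 6 min; less 30 min break → 8 h 36 min
Thu: 07:01–16:44 = 9 h 43 min; less 30 min break → 9 h 13 min
Fri: 06:30–17:50 = 11 h 20 min; less 30 min break → 10 h 50 min
Sat: 06:39–16:29 = 9 h 50 min; less 30 min break → 9 h 20 min
Total worked: 47 h 17 min = 47.28 h.
Threshold 37.5 h → overtime 9 h 47 min, regular 37 h 30 min.

Regular 37.50 hours, overtime 9.78 hours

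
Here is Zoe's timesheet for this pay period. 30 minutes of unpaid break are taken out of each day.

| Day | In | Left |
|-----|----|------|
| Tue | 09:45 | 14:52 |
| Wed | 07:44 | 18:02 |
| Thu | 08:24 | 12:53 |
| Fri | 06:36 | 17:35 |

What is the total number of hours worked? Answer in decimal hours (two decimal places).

Tue: 09:45–14:52 = 5 h 7 min; less 30 min break → 4 h 37 min
Wed: 07:44–18:02 = 10 h 18 min; less 30 min break → 9 h 48 min
Thu: 08:24–12:53 = 4 h 29 min; less 30 min break → 3 h 59 min
Fri: 06:36–17:35 = 10 h 59 min; less 30 min break → 10 h 29 min
Total: 4 h 37 min + 9 h 48 min + 3 h 59 min + 10 h 29 min = 28 h 53 min.

28.88 hours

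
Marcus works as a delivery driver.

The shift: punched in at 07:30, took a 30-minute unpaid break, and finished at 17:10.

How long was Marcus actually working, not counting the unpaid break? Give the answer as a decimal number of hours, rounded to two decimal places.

9.17 hours

The shift: 07:30–17:10 = 9 h 40 min; less 30 min break → 9 h 10 min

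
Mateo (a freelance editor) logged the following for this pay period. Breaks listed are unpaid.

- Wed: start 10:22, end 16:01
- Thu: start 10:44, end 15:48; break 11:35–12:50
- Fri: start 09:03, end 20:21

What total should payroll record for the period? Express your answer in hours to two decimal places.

Wed: 10:22–16:01 = 5 h 39 min
Thu: 10:44–15:48 = 5 h 4 min; less 75 min break → 3 h 49 min
Fri: 09:03–20:21 = 11 h 18 min
Total: 5 h 39 min + 3 h 49 min + 11 h 18 min = 20 h 46 min.

20.77 hours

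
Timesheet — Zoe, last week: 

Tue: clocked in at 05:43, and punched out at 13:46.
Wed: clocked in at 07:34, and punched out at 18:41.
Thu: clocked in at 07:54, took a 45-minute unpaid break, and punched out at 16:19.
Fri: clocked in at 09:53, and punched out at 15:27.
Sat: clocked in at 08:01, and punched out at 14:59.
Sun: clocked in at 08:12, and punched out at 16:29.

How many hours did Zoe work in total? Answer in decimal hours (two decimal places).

Tue: 05:43–13:46 = 8 h 3 min
Wed: 07:34–18:41 = 11 h 7 min
Thu: 07:54–16:19 = 8 h 25 min; less 45 min break → 7 h 40 min
Fri: 09:53–15:27 = 5 h 34 min
Sat: 08:01–14:59 = 6 h 58 min
Sun: 08:12–16:29 = 8 h 17 min
Total: 8 h 3 min + 11 h 7 min + 7 h 40 min + 5 h 34 min + 6 h 58 min + 8 h 17 min = 47 h 39 min.

47.65 hours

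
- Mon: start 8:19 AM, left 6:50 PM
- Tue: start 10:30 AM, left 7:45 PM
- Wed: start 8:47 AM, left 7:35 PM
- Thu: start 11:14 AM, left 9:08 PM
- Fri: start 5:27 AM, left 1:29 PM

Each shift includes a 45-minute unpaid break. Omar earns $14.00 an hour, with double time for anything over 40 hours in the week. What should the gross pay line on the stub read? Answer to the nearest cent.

$693.00

Mon: 8:19 AM–6:50 PM = 10 h 31 min; less 45 min break → 9 h 46 min
Tue: 10:30 AM–7:45 PM = 9 h 15 min; less 45 min break → 8 h 30 min
Wed: 8:47 AM–7:35 PM = 10 h 48 min; less 45 min break → 10 h 3 min
Thu: 11:14 AM–9:08 PM = 9 h 54 min; less 45 min break → 9 h 9 min
Fri: 5:27 AM–1:29 PM = 8 h 2 min; less 45 min break → 7 h 17 min
Total worked: 44 h 45 min = 2685 min.
Regular 40 h 0 min = 2400 min at $14.00/h; overtime 4 h 45 min = 285 min at $28.00/h.
Pay = (2400 × $14.00 + 285 × $28.00) ÷ 60 = $693.00.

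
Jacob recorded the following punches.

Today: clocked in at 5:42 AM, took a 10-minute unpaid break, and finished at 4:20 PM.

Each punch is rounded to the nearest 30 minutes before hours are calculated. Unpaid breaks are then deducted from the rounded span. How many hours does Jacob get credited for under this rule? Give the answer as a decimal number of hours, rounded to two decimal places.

10.83 hours

Today: in 5:42 AM→5:30 AM, out 4:20 PM→4:30 PM; 11 h 0 min − 10 min = 10 h 50 min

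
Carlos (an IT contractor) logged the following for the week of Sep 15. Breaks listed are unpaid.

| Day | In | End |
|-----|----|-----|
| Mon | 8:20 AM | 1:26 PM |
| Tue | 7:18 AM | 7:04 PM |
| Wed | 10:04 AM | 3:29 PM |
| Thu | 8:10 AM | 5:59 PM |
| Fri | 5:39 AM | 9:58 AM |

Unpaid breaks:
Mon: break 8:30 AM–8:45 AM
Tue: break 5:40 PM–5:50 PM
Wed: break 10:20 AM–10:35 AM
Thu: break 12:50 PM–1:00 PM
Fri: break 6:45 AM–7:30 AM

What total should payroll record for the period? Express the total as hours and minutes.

34 h 50 min

Mon: 8:20 AM–1:26 PM = 5 h 6 min; less 15 min break → 4 h 51 min
Tue: 7:18 AM–7:04 PM = 11 h 46 min; less 10 min break → 11 h 36 min
Wed: 10:04 AM–3:29 PM = 5 h 25 min; less 15 min break → 5 h 10 min
Thu: 8:10 AM–5:59 PM = 9 h 49 min; less 10 min break → 9 h 39 min
Fri: 5:39 AM–9:58 AM = 4 h 19 min; less 45 min break → 3 h 34 min
Total: 4 h 51 min + 11 h 36 min + 5 h 10 min + 9 h 39 min + 3 h 34 min = 34 h 50 min.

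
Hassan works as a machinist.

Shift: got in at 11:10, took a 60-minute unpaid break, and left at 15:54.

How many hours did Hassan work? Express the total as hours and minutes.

Shift: 11:10–15:54 = 4 h 44 min; less 60 min break → 3 h 44 min

3 h 44 min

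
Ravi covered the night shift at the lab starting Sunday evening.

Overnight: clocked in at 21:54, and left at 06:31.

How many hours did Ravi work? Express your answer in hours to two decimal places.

Overnight: 21:54 → midnight = 2 h 6 min; midnight → 06:31 = 6 h 31 min; span 8 h 37 min

8.62 hours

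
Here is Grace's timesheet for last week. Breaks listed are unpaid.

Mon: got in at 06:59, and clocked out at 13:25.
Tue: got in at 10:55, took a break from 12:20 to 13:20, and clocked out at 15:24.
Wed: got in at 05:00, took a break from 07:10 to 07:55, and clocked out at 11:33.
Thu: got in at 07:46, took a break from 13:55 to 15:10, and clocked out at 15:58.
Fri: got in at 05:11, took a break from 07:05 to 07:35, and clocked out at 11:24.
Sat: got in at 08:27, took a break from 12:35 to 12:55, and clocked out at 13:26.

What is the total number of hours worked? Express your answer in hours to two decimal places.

33.03 hours

Mon: 06:59–13:25 = 6 h 26 min
Tue: 10:55–15:24 = 4 h 29 min; less 60 min break → 3 h 29 min
Wed: 05:00–11:33 = 6 h 33 min; less 45 min break → 5 h 48 min
Thu: 07:46–15:58 = 8 h 12 min; less 75 min break → 6 h 57 min
Fri: 05:11–11:24 = 6 h 13 min; less 30 min break → 5 h 43 min
Sat: 08:27–13:26 = 4 h 59 min; less 20 min break → 4 h 39 min
Total: 6 h 26 min + 3 h 29 min + 5 h 48 min + 6 h 57 min + 5 h 43 min + 4 h 39 min = 33 h 2 min.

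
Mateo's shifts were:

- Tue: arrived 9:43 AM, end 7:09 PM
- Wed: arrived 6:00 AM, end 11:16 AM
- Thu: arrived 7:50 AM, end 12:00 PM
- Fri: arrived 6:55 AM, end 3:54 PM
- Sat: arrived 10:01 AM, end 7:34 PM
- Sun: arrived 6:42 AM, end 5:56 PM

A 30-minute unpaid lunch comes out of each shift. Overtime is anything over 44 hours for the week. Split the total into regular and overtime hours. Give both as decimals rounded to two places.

Regular 44.00 hours, overtime 1.63 hours

Tue: 9:43 AM–7:09 PM = 9 h 26 min; less 30 min break → 8 h 56 min
Wed: 6:00 AM–11:16 AM = 5 h 16 min; less 30 min break → 4 h 46 min
Thu: 7:50 AM–12:00 PM = 4 h 10 min; less 30 min break → 3 h 40 min
Fri: 6:55 AM–3:54 PM = 8 h 59 min; less 30 min break → 8 h 29 min
Sat: 10:01 AM–7:34 PM = 9 h 33 min; less 30 min break → 9 h 3 min
Sun: 6:42 AM–5:56 PM = 11 h 14 min; less 30 min break → 10 h 44 min
Total worked: 45 h 38 min = 45.63 h.
Threshold 44 h → overtime 1 h 38 min, regular 44 h 0 min.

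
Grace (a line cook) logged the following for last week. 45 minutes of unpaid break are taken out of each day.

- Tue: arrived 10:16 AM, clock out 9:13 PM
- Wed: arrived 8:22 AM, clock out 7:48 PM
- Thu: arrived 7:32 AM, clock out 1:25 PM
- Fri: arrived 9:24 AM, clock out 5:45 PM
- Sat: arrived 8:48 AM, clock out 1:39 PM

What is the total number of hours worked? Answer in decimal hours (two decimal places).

37.72 hours

Tue: 10:16 AM–9:13 PM = 10 h 57 min; less 45 min break → 10 h 12 min
Wed: 8:22 AM–7:48 PM = 11 h 26 min; less 45 min break → 10 h 41 min
Thu: 7:32 AM–1:25 PM = 5 h 53 min; less 45 min break → 5 h 8 min
Fri: 9:24 AM–5:45 PM = 8 h 21 min; less 45 min break → 7 h 36 min
Sat: 8:48 AM–1:39 PM = 4 h 51 min; less 45 min break → 4 h 6 min
Total: 10 h 12 min + 10 h 41 min + 5 h 8 min + 7 h 36 min + 4 h 6 min = 37 h 43 min.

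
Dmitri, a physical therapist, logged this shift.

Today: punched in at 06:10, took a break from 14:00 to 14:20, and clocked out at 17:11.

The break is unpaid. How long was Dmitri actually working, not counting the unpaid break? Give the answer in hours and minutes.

10 h 41 min

Today: 06:10–17:11 = 11 h 1 min; less 20 min break → 10 h 41 min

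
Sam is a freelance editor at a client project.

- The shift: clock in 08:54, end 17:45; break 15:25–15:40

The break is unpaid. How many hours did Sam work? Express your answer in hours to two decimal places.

8.60 hours

The shift: 08:54–17:45 = 8 h 51 min; less 15 min break → 8 h 36 min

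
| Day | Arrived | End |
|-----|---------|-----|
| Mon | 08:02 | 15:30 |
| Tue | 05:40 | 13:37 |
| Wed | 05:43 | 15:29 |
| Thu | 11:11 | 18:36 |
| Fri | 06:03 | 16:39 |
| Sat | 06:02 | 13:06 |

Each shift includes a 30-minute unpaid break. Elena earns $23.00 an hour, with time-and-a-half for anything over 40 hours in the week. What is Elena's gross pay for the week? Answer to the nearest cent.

$1170.70

Mon: 08:02–15:30 = 7 h 28 min; less 30 min break → 6 h 58 min
Tue: 05:40–13:37 = 7 h 57 min; less 30 min break → 7 h 27 min
Wed: 05:43–15:29 = 9 h 46 min; less 30 min break → 9 h 16 min
Thu: 11:11–18:36 = 7 h 25 min; less 30 min break → 6 h 55 min
Fri: 06:03–16:39 = 10 h 36 min; less 30 min break → 10 h 6 min
Sat: 06:02–13:06 = 7 h 4 min; less 30 min break → 6 h 34 min
Total worked: 47 h 16 min = 2836 min.
Regular 40 h 0 min = 2400 min at $23.00/h; overtime 7 h 16 min = 436 min at $34.50/h.
Pay = (2400 × $23.00 + 436 × $34.50) ÷ 60 = $1170.70.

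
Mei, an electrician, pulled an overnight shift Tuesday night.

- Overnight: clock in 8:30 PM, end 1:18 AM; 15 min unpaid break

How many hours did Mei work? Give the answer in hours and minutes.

4 h 33 min

Overnight: 8:30 PM → midnight = 3 h 30 min; midnight → 1:18 AM = 1 h 18 min; span 4 h 48 min; less 15 min break → 4 h 33 min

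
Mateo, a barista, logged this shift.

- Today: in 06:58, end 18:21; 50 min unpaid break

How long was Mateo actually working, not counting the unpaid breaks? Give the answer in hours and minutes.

10 h 33 min

Today: 06:58–18:21 = 11 h 23 min; less 50 min break → 10 h 33 min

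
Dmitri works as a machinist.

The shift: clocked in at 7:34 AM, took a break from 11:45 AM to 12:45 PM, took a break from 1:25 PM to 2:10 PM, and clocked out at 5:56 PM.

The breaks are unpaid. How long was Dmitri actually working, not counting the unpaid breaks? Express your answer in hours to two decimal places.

8.62 hours

The shift: 7:34 AM–5:56 PM = 10 h 22 min; less 105 min break → 8 h 37 min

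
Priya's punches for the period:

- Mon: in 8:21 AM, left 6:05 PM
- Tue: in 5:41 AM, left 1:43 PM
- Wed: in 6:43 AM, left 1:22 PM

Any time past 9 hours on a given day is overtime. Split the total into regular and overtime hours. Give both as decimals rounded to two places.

Regular 23.68 hours, overtime 0.73 hours

Mon: 8:21 AM–6:05 PM = 9 h 44 min
Tue: 5:41 AM–1:43 PM = 8 h 2 min
Wed: 6:43 AM–1:22 PM = 6 h 39 min
Mon reg 9 h 0 min / OT 0 h 44 min; Tue reg 8 h 2 min / OT 0 h 0 min; Wed reg 6 h 39 min / OT 0 h 0 min.
Totals: regular 23 h 41 min, overtime 0 h 44 min.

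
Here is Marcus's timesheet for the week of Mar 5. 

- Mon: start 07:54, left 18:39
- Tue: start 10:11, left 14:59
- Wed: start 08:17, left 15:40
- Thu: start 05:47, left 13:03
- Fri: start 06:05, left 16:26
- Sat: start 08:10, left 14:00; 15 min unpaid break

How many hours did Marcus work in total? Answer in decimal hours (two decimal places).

Mon: 07:54–18:39 = 10 h 45 min
Tue: 10:11–14:59 = 4 h 48 min
Wed: 08:17–15:40 = 7 h 23 min
Thu: 05:47–13:03 = 7 h 16 min
Fri: 06:05–16:26 = 10 h 21 min
Sat: 08:10–14:00 = 5 h 50 min; less 15 min break → 5 h 35 min
Total: 10 h 45 min + 4 h 48 min + 7 h 23 min + 7 h 16 min + 10 h 21 min + 5 h 35 min = 46 h 8 min.

46.13 hours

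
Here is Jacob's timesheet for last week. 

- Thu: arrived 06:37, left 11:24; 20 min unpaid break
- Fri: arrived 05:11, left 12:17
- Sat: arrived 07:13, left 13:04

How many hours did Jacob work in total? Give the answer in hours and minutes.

Thu: 06:37–11:24 = 4 h 47 min; less 20 min break → 4 h 27 min
Fri: 05:11–12:17 = 7 h 6 min
Sat: 07:13–13:04 = 5 h 51 min
Total: 4 h 27 min + 7 h 6 min + 5 h 51 min = 17 h 24 min.

17 h 24 min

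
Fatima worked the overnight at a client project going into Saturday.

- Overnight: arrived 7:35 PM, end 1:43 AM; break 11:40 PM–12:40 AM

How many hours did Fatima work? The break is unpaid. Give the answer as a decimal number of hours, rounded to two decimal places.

Overnight: 7:35 PM → midnight = 4 h 25 min; midnight → 1:43 AM = 1 h 43 min; span 6 h 8 min; less 60 min break → 5 h 8 min

5.13 hours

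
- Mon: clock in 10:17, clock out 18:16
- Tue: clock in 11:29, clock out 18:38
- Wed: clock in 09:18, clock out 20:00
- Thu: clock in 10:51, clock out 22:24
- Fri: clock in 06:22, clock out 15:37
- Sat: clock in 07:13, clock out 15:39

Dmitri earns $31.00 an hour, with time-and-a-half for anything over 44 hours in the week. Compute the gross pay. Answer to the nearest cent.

$1878.60

Mon: 10:17–18:16 = 7 h 59 min
Tue: 11:29–18:38 = 7 h 9 min
Wed: 09:18–20:00 = 10 h 42 min
Thu: 10:51–22:24 = 11 h 33 min
Fri: 06:22–15:37 = 9 h 15 min
Sat: 07:13–15:39 = 8 h 26 min
Total worked: 55 h 4 min = 3304 min.
Regular 44 h 0 min = 2640 min at $31.00/h; overtime 11 h 4 min = 664 min at $46.50/h.
Pay = (2640 × $31.00 + 664 × $46.50) ÷ 60 = $1878.60.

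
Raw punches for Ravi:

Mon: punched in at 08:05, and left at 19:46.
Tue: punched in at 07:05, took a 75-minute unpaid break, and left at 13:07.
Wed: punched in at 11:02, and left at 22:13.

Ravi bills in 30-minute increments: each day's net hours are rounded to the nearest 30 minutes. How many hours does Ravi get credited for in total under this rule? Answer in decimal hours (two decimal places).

27.50 hours

Mon: 08:05–19:46 = 11 h 41 min → rounds to 11 h 30 min
Tue: 07:05–13:07 = 6 h 2 min − 75 min = 4 h 47 min → rounds to 5 h 0 min
Wed: 11:02–22:13 = 11 h 11 min → rounds to 11 h 0 min
Total credited: 27 h 30 min.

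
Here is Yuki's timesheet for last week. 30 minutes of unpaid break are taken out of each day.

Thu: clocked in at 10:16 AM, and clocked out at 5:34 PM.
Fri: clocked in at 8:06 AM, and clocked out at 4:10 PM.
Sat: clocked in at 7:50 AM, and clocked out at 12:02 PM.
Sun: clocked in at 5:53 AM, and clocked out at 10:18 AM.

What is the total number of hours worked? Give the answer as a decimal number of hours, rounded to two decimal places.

21.98 hours

Thu: 10:16 AM–5:34 PM = 7 h 18 min; less 30 min break → 6 h 48 min
Fri: 8:06 AM–4:10 PM = 8 h 4 min; less 30 min break → 7 h 34 min
Sat: 7:50 AM–12:02 PM = 4 h 12 min; less 30 min break → 3 h 42 min
Sun: 5:53 AM–10:18 AM = 4 h 25 min; less 30 min break → 3 h 55 min
Total: 6 h 48 min + 7 h 34 min + 3 h 42 min + 3 h 55 min = 21 h 59 min.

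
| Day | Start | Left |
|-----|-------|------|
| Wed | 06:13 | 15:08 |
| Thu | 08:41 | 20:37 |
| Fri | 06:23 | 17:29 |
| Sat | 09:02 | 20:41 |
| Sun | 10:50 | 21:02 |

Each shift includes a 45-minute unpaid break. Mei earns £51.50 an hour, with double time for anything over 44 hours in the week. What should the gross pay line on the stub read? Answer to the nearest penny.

Wed: 06:13–15:08 = 8 h 55 min; less 45 min break → 8 h 10 min
Thu: 08:41–20:37 = 11 h 56 min; less 45 min break → 11 h 11 min
Fri: 06:23–17:29 = 11 h 6 min; less 45 min break → 10 h 21 min
Sat: 09:02–20:41 = 11 h 39 min; less 45 min break → 10 h 54 min
Sun: 10:50–21:02 = 10 h 12 min; less 45 min break → 9 h 27 min
Total worked: 50 h 3 min = 3003 min.
Regular 44 h 0 min = 2640 min at £51.50/h; overtime 6 h 3 min = 363 min at £103.00/h.
Pay = (2640 × £51.50 + 363 × £103.00) ÷ 60 = £2889.15.

£2889.15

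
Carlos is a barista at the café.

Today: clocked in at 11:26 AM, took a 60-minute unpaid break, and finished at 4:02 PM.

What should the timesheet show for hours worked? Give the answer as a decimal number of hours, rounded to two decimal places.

Today: 11:26 AM–4:02 PM = 4 h 36 min; less 60 min break → 3 h 36 min

3.60 hours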